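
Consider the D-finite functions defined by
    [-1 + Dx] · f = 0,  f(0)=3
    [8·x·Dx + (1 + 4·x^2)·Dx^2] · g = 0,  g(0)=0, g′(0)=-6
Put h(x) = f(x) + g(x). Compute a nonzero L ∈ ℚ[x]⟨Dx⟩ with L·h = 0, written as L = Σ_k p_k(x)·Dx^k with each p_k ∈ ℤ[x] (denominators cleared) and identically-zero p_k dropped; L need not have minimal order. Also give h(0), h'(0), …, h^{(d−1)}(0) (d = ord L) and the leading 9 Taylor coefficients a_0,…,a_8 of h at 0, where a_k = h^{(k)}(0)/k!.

f: a_k = 3, 3, 3/2, 1/2, 1/8, 1/40, 1/240, 1/1680, 1/13440, …
g: a_k = 0, -6, 0, 8, 0, -96/5, 0, 384/7, 0, …
Sum ⇒ L₀ = lclm(L_f,L_g) in ℚ(x)⟨Dx⟩.
L = (8 - 8·x - 96·x^2 - 32·x^3)·Dx + (-9 + 88·x^2 - 16·x^4)·Dx^2 + (1 + 8·x + 8·x^2 + 32·x^3 + 16·x^4)·Dx^3  (order 3).
h: a_k = 3, -3, 3/2, 17/2, 1/8, -767/40, 1/240, 92161/1680, 1/13440, …
ICs: h(0) = 3, h′(0) = -3, h′′(0) = 3.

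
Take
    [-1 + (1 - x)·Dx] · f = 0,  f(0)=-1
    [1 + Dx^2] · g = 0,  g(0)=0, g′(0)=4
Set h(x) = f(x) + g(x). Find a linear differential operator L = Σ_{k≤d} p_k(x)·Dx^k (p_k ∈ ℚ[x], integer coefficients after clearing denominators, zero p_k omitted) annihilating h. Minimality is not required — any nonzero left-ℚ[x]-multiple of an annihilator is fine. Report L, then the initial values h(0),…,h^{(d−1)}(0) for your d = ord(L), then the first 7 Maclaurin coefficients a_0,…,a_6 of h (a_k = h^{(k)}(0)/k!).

L = (7 - 2·x + x^2) + (-3 + 5·x - 3·x^2 + x^3)·Dx + (7 - 2·x + x^2)·Dx^2 + (-3 + 5·x - 3·x^2 + x^3)·Dx^3  (order 3).
h: a_k = -1, 3, -1, -5/3, -1, -29/30, -1, …
ICs: h(0) = -1, h′(0) = 3, h′′(0) = -2.

f: a_k = -1, -1, -1, -1, -1, -1, -1, …
g: a_k = 0, 4, 0, -2/3, 0, 1/30, 0, …
Weyl lclm of L_f,L_g ⇒ L₀ (ord ≤ 3).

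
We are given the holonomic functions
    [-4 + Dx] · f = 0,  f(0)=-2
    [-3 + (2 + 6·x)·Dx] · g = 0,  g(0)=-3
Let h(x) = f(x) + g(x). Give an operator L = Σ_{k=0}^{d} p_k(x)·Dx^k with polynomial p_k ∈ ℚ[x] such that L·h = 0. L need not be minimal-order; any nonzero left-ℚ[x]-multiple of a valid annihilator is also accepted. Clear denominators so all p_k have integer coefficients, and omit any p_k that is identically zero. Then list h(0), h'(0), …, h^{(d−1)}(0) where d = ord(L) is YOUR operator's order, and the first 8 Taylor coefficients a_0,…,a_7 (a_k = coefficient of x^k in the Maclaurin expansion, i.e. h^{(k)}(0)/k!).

f: a_k = -2, -8, -16, -64/3, -64/3, -256/15, -512/45, -2048/315, …
g: a_k = -3, -9/2, 27/8, -81/16, 1215/128, -5103/256, 45927/1024, -216513/2048, …
f+g: L₀ = lclm(L_f,L_g), ord ≤ 1+1.
L = (132 + 288·x) + (-73 - 384·x - 576·x^2)·Dx + (10 + 78·x + 144·x^2)·Dx^2  (order 2).
h: a_k = -5, -25/2, -101/8, -1267/48, -4547/384, -142081/3840, 1542427/46080, -72395899/645120, …
ICs: h(0) = -5, h′(0) = -25/2.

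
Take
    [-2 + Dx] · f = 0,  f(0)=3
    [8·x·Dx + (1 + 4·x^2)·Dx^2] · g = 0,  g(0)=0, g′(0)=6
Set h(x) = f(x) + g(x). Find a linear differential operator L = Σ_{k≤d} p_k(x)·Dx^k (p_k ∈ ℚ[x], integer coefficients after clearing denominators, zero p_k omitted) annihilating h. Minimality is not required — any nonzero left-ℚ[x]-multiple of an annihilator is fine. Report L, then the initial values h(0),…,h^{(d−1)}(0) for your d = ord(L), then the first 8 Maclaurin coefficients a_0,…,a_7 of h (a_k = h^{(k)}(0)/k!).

L = (8 - 32·x - 32·x^2)·Dx + (-6 + 12·x + 8·x^2 - 16·x^3)·Dx^2 + (1 + 2·x + 4·x^2 + 8·x^3)·Dx^3  (order 3).
h: a_k = 3, 12, 6, -4, 2, 20, 4/15, -5752/105, …
ICs: h(0) = 3, h′(0) = 12, h′′(0) = 12.

f: a_k = 3, 6, 6, 4, 2, 4/5, 4/15, 8/105, …
g: a_k = 0, 6, 0, -8, 0, 96/5, 0, -384/7, …
h₀=f+g: left-lcm gives L₀, ord ≤ 3.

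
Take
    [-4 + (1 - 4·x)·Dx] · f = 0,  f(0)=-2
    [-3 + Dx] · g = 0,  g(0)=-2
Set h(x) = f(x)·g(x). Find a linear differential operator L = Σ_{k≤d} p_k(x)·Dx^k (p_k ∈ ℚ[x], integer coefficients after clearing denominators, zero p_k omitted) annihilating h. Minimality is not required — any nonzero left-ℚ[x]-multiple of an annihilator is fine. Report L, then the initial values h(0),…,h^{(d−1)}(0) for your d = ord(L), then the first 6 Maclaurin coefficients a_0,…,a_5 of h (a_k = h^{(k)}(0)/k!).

f: a_k = -2, -8, -32, -128, -512, -2048, …
g: a_k = -2, -6, -9, -9, -27/4, -81/20, …
Sym-product of L_f,L_g gives L₀ (≤ ord 1).
L = (7 - 12·x) + (-1 + 4·x)·Dx  (order 1).
h: a_k = 4, 28, 130, 538, 4331/2, 86701/10, …
ICs: h(0) = 4.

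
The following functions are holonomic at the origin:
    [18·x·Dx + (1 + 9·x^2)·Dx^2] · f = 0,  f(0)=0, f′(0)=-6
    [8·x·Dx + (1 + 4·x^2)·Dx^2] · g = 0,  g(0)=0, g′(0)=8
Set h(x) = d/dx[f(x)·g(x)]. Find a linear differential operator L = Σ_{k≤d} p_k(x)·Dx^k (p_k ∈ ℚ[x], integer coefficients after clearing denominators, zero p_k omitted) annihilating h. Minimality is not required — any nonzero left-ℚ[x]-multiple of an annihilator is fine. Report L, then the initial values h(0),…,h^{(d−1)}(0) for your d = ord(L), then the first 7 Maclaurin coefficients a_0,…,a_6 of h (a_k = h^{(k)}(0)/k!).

L = (-864·x - 18720·x^3 - 82944·x^5 + 134784·x^7 + 1119744·x^9) + (-52 - 3036·x^2 - 33696·x^4 - 72576·x^6 + 471744·x^8 + 1679616·x^10)·Dx + (-104·x - 2072·x^3 - 11232·x^5 + 13968·x^7 + 269568·x^9 + 559872·x^11)·Dx^2 + (-1 - 26·x^2 - 205·x^4 + 7380·x^8 + 33696·x^10 + 46656·x^12)·Dx^3  (order 3).
h: a_k = 0, -96, 0, 832, 0, -33696/5, 0, …
ICs: h(0) = 0, h′(0) = -96, h′′(0) = 0.

f: a_k = 0, -6, 0, 18, 0, -486/5, 0, …
g: a_k = 0, 8, 0, -32/3, 0, 128/5, 0, …
Sym-product of L_f,L_g gives L₀ (≤ ord 4).
Differentiate: ansatz ord ≤ ord L₀ ⇒ L.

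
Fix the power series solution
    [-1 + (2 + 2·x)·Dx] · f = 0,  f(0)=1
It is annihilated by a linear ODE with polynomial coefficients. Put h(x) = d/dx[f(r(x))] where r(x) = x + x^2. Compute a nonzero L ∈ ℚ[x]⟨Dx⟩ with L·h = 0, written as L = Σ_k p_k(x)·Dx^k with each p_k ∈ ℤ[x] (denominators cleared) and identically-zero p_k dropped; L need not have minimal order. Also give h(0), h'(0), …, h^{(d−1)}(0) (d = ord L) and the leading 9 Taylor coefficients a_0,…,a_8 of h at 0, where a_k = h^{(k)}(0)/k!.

L = 3 + (-2 - 6·x - 6·x^2 - 4·x^3)·Dx  (order 1).
h: a_k = 1/2, 3/4, -9/16, 3/32, 75/256, -171/512, 147/2048, 867/4096, -17037/65536, …
ICs: h(0) = 1/2.

f: a_k = 1, 1/2, -1/8, 1/16, -5/128, 7/256, -21/1024, 33/2048, -429/32768, …
L₀ from L_f via x↦r, Dx↦r'^{-1}Dx.
h₀' ⇒ L via d/dx closure of L₀.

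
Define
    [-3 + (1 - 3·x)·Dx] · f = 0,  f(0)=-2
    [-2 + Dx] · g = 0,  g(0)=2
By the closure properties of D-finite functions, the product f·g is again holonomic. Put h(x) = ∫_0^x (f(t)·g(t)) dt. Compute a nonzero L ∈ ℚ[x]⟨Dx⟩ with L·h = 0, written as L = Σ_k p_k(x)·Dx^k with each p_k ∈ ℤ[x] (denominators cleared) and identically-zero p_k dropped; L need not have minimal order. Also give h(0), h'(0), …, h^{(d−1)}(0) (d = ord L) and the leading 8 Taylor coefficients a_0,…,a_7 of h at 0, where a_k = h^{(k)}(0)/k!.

L = (5 - 6·x)·Dx + (-1 + 3·x)·Dx^2  (order 2).
h: a_k = 0, -4, -10, -68/3, -157/3, -1892/15, -14198/45, -51116/63, …
ICs: h(0) = 0, h′(0) = -4.

f: a_k = -2, -6, -18, -54, -162, -486, -1458, -4374, …
g: a_k = 2, 4, 4, 8/3, 4/3, 8/15, 8/45, 16/315, …
h₀=f·g: eliminate ⇒ L₀, order ≤ 1·1.
Integrate: L := L₀·Dx.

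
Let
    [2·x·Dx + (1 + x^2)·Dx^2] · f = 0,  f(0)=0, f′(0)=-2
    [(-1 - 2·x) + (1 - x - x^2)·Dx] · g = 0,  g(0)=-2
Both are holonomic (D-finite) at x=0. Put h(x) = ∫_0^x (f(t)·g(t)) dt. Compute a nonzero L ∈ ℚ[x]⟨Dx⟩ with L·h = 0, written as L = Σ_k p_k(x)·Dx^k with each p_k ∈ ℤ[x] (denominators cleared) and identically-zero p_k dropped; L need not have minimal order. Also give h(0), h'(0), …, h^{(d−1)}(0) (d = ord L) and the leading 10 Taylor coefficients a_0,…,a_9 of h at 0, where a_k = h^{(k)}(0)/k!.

L = (2 + 2·x + 6·x^2)·Dx + (2 + 2·x + 4·x^2 + 6·x^3)·Dx^2 + (-1 + x + x^3 + x^4)·Dx^3  (order 3).
h: a_k = 0, 0, 2, 4/3, 5/3, 32/15, 136/45, 144/35, 1217/210, 7892/945, …
ICs: h(0) = 0, h′(0) = 0, h′′(0) = 4.

f: a_k = 0, -2, 0, 2/3, 0, -2/5, 0, 2/7, 0, -2/9, …
g: a_k = -2, -2, -4, -6, -10, -16, -26, -42, -68, -110, …
Sym-product of L_f,L_g gives L₀ (≤ ord 2).
h=∫₀ˣh₀: take L = L₀·Dx.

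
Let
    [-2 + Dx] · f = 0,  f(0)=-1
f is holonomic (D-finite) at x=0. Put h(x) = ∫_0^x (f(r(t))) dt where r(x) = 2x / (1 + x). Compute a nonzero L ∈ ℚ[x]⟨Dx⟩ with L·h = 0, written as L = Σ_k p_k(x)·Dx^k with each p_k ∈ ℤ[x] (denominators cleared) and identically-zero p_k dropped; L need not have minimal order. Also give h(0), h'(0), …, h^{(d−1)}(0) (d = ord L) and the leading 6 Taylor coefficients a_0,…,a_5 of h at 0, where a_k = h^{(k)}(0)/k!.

f: a_k = -1, -2, -2, -4/3, -2/3, -4/15, …
f∘r: x↦r, Dx↦Dx/r' in L_f ⇒ L₀.
h=∫h₀ ⇒ L = L₀·Dx.
L = -4·Dx + (1 + 2·x + x^2)·Dx^2  (order 2).
h: a_k = 0, -1, -2, -4/3, 1/3, 4/15, …
ICs: h(0) = 0, h′(0) = -1.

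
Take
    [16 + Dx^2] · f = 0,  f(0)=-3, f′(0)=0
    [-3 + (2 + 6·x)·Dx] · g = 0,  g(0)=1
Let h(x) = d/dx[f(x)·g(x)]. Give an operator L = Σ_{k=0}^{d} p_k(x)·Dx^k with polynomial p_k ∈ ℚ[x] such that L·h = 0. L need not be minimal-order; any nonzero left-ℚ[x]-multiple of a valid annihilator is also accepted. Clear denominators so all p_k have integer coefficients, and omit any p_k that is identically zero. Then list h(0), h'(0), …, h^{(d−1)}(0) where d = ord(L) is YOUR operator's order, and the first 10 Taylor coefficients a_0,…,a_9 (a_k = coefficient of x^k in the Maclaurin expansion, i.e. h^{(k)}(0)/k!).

L = (9613 + 83712·x + 273024·x^2 + 442368·x^3 + 331776·x^4) + (-444 - 5940·x - 20736·x^2 - 20736·x^3)·Dx + (364 + 3720·x + 14796·x^2 + 27648·x^3 + 20736·x^4)·Dx^2  (order 2).
h: a_k = -9/2, 219/4, 1485/16, -6337/32, -35115/256, 337609/2560, 1817053/10240, -82369729/430080, 214448463/2293760, 2125409647/17694720, …
ICs: h(0) = -9/2, h′(0) = 219/4.

f: a_k = -3, 0, 24, 0, -32, 0, 256/15, 0, -512/105, 0, …
g: a_k = 1, 3/2, -9/8, 27/16, -405/128, 1701/256, -15309/1024, 72171/2048, -2814669/32768, 14073345/65536, …
h₀=f·g: eliminate ⇒ L₀, order ≤ 2·1.
h₀' ⇒ L via d/dx closure of L₀.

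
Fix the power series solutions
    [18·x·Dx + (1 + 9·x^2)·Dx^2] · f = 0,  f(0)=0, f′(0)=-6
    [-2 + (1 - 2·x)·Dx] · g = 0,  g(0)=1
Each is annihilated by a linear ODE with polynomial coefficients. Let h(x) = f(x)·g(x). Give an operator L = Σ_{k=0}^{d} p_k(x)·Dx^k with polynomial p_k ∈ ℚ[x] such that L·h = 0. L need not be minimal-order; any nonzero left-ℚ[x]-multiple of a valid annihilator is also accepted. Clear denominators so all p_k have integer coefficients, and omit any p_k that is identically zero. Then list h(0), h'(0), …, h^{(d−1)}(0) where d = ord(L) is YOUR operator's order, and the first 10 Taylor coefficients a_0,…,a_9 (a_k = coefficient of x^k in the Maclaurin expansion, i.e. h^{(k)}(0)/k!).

f: a_k = 0, -6, 0, 18, 0, -486/5, 0, 4374/7, 0, -4374, …
g: a_k = 1, 2, 4, 8, 16, 32, 64, 128, 256, 512, …
f·g: L₀ = L_f ⊗_s L_g, ord ≤ 2·1.
L = 36·x + (4 - 18·x + 72·x^2)·Dx + (-1 + 2·x - 9·x^2 + 18·x^3)·Dx^2  (order 2).
h: a_k = 0, -6, -12, -6, -12, -606/5, -1212/5, 4902/35, 9804/35, -133482/35, …
ICs: h(0) = 0, h′(0) = -6.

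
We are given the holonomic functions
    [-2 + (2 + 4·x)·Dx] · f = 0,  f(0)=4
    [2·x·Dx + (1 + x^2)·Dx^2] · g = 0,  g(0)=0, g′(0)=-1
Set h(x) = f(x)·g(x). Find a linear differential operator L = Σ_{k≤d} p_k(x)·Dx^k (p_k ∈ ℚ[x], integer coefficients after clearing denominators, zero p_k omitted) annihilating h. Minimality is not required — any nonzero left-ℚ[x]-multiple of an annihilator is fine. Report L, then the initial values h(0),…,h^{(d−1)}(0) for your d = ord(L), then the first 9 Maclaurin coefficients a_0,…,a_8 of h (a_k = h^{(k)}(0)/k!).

f: a_k = 4, 4, -2, 2, -5/2, 7/2, -21/4, 33/4, -429/32, …
g: a_k = 0, -1, 0, 1/3, 0, -1/5, 0, 1/7, 0, …
f·g: L₀ = L_f ⊗_s L_g, ord ≤ 1·2.
L = (3 - 2·x - x^2) + (-2 - 2·x + 6·x^2 + 4·x^3)·Dx + (1 + 4·x + 5·x^2 + 4·x^3 + 4·x^4)·Dx^2  (order 2).
h: a_k = 0, -4, -4, 10/3, -2/3, 31/30, -109/30, 2263/420, -2903/420, …
ICs: h(0) = 0, h′(0) = -4.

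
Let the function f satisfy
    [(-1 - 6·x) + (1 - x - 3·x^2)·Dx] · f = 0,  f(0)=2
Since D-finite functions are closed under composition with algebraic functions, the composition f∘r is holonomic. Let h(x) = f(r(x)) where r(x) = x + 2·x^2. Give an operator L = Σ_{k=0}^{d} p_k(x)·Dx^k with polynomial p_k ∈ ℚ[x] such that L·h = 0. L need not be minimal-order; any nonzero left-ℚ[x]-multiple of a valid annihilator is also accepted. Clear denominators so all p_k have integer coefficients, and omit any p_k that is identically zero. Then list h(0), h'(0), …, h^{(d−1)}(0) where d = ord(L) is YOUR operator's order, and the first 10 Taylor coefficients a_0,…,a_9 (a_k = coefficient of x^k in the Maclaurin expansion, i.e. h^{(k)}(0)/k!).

L = (1 + 10·x + 36·x^2 + 48·x^3) + (-1 + x + 5·x^2 + 12·x^3 + 12·x^4)·Dx  (order 1).
h: a_k = 2, 2, 12, 46, 154, 552, 2018, 7178, 25740, 92470, …
ICs: h(0) = 2.

f: a_k = 2, 2, 8, 14, 38, 80, 194, 434, 1016, 2318, …
h₀=f(r): pull back L_f along r ⇒ L₀.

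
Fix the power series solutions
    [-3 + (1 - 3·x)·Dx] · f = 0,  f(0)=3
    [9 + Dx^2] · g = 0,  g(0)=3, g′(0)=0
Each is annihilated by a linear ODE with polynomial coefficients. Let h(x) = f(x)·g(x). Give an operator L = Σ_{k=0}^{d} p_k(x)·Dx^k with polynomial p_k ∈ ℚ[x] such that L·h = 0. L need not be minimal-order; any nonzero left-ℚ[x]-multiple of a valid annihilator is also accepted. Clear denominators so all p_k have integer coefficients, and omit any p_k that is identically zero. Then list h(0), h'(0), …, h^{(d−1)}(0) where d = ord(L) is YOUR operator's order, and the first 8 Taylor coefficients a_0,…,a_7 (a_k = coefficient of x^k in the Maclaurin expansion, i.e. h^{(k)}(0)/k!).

f: a_k = 3, 9, 27, 81, 243, 729, 2187, 6561, …
g: a_k = 3, 0, -27/2, 0, 81/8, 0, -243/80, 0, …
Sym-product of L_f,L_g gives L₀ (≤ ord 2).
L = (-9 + 27·x) + 6·Dx + (-1 + 3·x)·Dx^2  (order 2).
h: a_k = 9, 27, 81/2, 243/2, 3159/8, 9477/8, 283581/80, 850743/80, …
ICs: h(0) = 9, h′(0) = 27.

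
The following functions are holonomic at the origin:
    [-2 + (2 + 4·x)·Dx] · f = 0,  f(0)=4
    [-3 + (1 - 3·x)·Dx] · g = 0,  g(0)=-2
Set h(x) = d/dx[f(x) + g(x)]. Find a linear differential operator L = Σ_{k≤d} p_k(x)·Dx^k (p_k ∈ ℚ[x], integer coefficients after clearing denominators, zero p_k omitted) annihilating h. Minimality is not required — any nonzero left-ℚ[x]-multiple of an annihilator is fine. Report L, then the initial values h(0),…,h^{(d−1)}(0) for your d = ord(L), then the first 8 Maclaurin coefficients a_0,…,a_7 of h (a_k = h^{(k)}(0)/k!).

L = (-72 - 54·x) + (-51 - 234·x - 189·x^2)·Dx + (7 + 2·x - 51·x^2 - 54·x^3)·Dx^2  (order 2).
h: a_k = -2, -40, -156, -658, -4825/2, -17559/2, -122241/4, -420333/4, …
ICs: h(0) = -2, h′(0) = -40.

f: a_k = 4, 4, -2, 2, -5/2, 7/2, -21/4, 33/4, …
g: a_k = -2, -6, -18, -54, -162, -486, -1458, -4374, …
Weyl lclm of L_f,L_g ⇒ L₀ (ord ≤ 2).
Differentiate: ansatz ord ≤ ord L₀ ⇒ L.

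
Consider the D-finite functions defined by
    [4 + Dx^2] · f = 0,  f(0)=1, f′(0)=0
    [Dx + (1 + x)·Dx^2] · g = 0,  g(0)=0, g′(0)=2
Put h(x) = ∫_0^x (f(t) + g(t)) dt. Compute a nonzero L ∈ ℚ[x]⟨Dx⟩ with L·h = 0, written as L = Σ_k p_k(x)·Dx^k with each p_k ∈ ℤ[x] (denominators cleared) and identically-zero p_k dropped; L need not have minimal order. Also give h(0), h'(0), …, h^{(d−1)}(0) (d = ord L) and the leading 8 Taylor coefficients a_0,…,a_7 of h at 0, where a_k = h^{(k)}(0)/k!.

L = (20 + 16·x + 8·x^2)·Dx^2 + (12 + 28·x + 24·x^2 + 8·x^3)·Dx^3 + (5 + 4·x + 2·x^2)·Dx^4 + (3 + 7·x + 6·x^2 + 2·x^3)·Dx^5  (order 5).
h: a_k = 0, 1, 1, -1, 1/6, 1/30, 1/15, -19/315, …
ICs: h(0) = 0, h′(0) = 1, h′′(0) = 2, h′′′(0) = -6, h′′′′(0) = 4.

f: a_k = 1, 0, -2, 0, 2/3, 0, -4/45, 0, …
g: a_k = 0, 2, -1, 2/3, -1/2, 2/5, -1/3, 2/7, …
L₀ := lclm(L_f,L_g); ord L₀ ≤ 2+2.
h=∫₀ˣh₀: take L = L₀·Dx.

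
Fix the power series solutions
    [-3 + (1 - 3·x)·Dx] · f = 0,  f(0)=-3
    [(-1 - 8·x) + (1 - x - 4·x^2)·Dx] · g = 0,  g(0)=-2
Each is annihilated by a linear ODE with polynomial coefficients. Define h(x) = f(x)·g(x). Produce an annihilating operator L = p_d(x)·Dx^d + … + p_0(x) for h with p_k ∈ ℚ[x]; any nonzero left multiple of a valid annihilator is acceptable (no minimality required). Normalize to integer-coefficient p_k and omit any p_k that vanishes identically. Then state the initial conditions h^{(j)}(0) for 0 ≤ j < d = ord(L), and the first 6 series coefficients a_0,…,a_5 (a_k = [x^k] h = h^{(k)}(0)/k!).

L = (-4 - 2·x + 36·x^2) + (1 - 4·x - x^2 + 12·x^3)·Dx  (order 1).
h: a_k = 6, 24, 102, 360, 1254, 4152, …
ICs: h(0) = 6.

f: a_k = -3, -9, -27, -81, -243, -729, …
g: a_k = -2, -2, -10, -18, -58, -130, …
Product ⇒ symmetric product L₀, ord ≤ 1.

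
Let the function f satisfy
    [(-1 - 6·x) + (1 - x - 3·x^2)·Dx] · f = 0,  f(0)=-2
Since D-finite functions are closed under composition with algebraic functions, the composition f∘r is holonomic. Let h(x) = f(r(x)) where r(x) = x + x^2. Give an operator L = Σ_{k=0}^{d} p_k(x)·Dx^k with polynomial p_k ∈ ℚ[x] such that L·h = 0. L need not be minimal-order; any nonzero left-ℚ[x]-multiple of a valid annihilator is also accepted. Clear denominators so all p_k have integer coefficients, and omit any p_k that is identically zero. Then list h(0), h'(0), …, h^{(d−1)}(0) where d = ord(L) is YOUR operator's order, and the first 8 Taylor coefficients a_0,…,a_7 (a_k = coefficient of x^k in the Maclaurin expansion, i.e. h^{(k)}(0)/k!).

L = (1 + 8·x + 18·x^2 + 12·x^3) + (-1 + x + 4·x^2 + 6·x^3 + 3·x^4)·Dx  (order 1).
h: a_k = -2, -2, -10, -30, -88, -274, -836, -2550, …
ICs: h(0) = -2.

f: a_k = -2, -2, -8, -14, -38, -80, -194, -434, …
f∘r: x↦r, Dx↦Dx/r' in L_f ⇒ L₀.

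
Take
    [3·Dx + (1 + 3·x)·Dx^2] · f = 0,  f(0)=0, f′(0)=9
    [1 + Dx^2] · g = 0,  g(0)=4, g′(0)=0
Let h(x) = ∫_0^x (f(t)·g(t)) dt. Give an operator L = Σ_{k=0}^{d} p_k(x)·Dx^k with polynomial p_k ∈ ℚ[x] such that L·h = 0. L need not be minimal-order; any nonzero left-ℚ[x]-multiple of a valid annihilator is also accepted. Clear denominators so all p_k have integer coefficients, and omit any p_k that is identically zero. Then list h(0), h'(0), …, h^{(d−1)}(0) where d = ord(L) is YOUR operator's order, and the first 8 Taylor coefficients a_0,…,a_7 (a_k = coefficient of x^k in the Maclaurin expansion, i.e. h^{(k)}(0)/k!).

L = (-203 - 222·x - 189·x^2 + 432·x^3 + 324·x^4)·Dx + (-84 - 108·x + 648·x^2 + 648·x^3)·Dx^2 + (-208 - 228·x - 54·x^2 + 864·x^3 + 648·x^4)·Dx^3 + (-84 - 108·x + 648·x^2 + 648·x^3)·Dx^4 + (-5 - 6·x + 135·x^2 + 432·x^3 + 324·x^4)·Dx^5  (order 5).
h: a_k = 0, 0, 18, -18, 45/2, -216/5, 1769/20, -765/4, …
ICs: h(0) = 0, h′(0) = 0, h′′(0) = 36, h′′′(0) = -108, h′′′′(0) = 540.

f: a_k = 0, 9, -27/2, 27, -243/4, 729/5, -729/2, 6561/7, …
g: a_k = 4, 0, -2, 0, 1/6, 0, -1/180, 0, …
f·g: L₀ = L_f ⊗_s L_g, ord ≤ 2·2.
Integrate: L := L₀·Dx.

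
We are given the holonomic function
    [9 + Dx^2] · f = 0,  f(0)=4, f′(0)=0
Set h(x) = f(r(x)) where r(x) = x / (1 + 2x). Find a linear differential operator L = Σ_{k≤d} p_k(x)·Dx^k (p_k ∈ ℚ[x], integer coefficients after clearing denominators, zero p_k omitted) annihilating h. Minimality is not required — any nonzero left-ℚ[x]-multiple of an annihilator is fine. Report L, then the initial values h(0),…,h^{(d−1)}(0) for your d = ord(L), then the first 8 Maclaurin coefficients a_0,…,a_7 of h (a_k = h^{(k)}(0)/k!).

f: a_k = 4, 0, -18, 0, 27/2, 0, -81/20, 0, …
h₀=f(r): pull back L_f along r ⇒ L₀.
L = 9 + (4 + 24·x + 48·x^2 + 32·x^3)·Dx + (1 + 8·x + 24·x^2 + 32·x^3 + 16·x^4)·Dx^2  (order 2).
h: a_k = 4, 0, -18, 72, -405/2, 468, -18081/20, 6723/5, …
ICs: h(0) = 4, h′(0) = 0.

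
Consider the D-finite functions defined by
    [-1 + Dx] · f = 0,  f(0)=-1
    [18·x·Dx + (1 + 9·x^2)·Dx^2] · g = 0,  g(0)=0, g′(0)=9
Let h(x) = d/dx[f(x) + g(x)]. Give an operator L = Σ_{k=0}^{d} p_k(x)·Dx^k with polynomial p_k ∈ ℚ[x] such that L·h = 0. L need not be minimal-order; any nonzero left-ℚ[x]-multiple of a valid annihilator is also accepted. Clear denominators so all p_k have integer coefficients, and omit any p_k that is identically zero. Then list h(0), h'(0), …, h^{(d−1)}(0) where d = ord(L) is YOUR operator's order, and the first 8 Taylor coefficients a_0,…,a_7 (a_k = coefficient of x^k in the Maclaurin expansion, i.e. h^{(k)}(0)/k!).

L = (18 - 18·x - 486·x^2 - 162·x^3) + (-19 + 468·x^2 - 81·x^4)·Dx + (1 + 18·x + 18·x^2 + 162·x^3 + 81·x^4)·Dx^2  (order 2).
h: a_k = 8, -1, -163/2, -1/6, 17495/24, -1/120, -4723921/720, -1/5040, …
ICs: h(0) = 8, h′(0) = -1.

f: a_k = -1, -1, -1/2, -1/6, -1/24, -1/120, -1/720, -1/5040, …
g: a_k = 0, 9, 0, -27, 0, 729/5, 0, -6561/7, …
Weyl lclm of L_f,L_g ⇒ L₀ (ord ≤ 3).
h₀' ⇒ L via d/dx closure of L₀.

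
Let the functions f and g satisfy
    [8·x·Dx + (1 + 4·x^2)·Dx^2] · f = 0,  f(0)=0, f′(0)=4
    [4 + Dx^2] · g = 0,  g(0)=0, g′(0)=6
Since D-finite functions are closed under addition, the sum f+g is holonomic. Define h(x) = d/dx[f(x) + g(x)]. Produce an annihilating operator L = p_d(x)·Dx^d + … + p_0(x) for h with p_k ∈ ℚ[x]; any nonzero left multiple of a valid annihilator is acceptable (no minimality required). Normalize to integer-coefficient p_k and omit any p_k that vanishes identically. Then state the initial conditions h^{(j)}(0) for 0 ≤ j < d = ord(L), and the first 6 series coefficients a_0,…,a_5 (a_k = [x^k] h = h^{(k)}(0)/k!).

f: a_k = 0, 4, 0, -16/3, 0, 64/5, …
g: a_k = 0, 6, 0, -4, 0, 4/5, …
Weyl lclm of L_f,L_g ⇒ L₀ (ord ≤ 4).
h=h₀': d/dx-closure on L₀ ⇒ L.
L = (-352·x + 1792·x^3 + 512·x^5) + (-4 + 112·x^2 + 576·x^4 + 256·x^6)·Dx + (-88·x + 448·x^3 + 128·x^5)·Dx^2 + (-1 + 28·x^2 + 144·x^4 + 64·x^6)·Dx^3  (order 3).
h: a_k = 10, 0, -28, 0, 68, 0, …
ICs: h(0) = 10, h′(0) = 0, h′′(0) = -56.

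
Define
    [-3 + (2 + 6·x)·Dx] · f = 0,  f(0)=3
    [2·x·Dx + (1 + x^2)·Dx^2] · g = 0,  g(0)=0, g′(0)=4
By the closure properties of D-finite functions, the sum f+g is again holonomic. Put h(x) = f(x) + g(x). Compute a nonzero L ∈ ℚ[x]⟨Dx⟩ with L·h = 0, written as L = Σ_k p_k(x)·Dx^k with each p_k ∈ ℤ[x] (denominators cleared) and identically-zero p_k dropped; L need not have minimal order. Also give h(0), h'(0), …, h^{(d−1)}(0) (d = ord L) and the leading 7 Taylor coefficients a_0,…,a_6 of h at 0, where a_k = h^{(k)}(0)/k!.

f: a_k = 3, 9/2, -27/8, 81/16, -1215/128, 5103/256, -45927/1024, …
g: a_k = 0, 4, 0, -4/3, 0, 4/5, 0, …
h₀=f+g: left-lcm gives L₀, ord ≤ 3.
L = (-12 - 90·x + 36·x^2 + 54·x^3)·Dx + (-35 - 48·x - 102·x^2 + 144·x^3 + 189·x^4)·Dx^2 + (-6 - 10·x + 36·x^2 + 44·x^3 + 42·x^4 + 54·x^5)·Dx^3  (order 3).
h: a_k = 3, 17/2, -27/8, 179/48, -1215/128, 26539/1280, -45927/1024, …
ICs: h(0) = 3, h′(0) = 17/2, h′′(0) = -27/4.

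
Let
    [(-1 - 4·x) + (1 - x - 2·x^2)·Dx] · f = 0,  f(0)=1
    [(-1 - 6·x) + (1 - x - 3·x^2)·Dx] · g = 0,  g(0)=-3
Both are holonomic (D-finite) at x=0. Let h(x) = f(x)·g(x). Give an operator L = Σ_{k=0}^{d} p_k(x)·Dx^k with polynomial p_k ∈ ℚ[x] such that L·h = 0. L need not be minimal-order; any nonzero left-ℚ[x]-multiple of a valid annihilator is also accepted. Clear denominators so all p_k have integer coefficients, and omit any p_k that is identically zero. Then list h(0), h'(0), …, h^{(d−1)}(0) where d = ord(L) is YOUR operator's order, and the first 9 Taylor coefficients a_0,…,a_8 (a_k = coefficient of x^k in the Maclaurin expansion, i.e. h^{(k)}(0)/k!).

f: a_k = 1, 1, 3, 5, 11, 21, 43, 85, 171, …
g: a_k = -3, -3, -12, -21, -57, -120, -291, -651, -1524, …
Sym-product of L_f,L_g gives L₀ (≤ ord 1).
L = (-2 - 8·x + 15·x^2 + 24·x^3) + (1 - 2·x - 4·x^2 + 5·x^3 + 6·x^4)·Dx  (order 1).
h: a_k = -3, -6, -24, -57, -162, -396, -1011, -2454, -6000, …
ICs: h(0) = -3.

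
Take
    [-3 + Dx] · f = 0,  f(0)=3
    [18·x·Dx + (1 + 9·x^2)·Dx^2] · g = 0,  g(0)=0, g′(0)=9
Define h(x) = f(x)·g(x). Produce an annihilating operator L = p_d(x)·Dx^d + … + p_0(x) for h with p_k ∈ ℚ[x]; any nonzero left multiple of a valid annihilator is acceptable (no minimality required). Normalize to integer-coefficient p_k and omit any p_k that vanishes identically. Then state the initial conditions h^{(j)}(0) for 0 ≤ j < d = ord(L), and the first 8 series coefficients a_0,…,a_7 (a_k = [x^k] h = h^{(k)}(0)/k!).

L = (9 - 54·x + 81·x^2) + (-6 + 18·x - 54·x^2)·Dx + (1 + 9·x^2)·Dx^2  (order 2).
h: a_k = 0, 27, 81, 81/2, -243/2, 6561/40, 8019/8, -610173/560, …
ICs: h(0) = 0, h′(0) = 27.

f: a_k = 3, 9, 27/2, 27/2, 81/8, 243/40, 243/80, 729/560, …
g: a_k = 0, 9, 0, -27, 0, 729/5, 0, -6561/7, …
f·g: L₀ = L_f ⊗_s L_g, ord ≤ 1·2.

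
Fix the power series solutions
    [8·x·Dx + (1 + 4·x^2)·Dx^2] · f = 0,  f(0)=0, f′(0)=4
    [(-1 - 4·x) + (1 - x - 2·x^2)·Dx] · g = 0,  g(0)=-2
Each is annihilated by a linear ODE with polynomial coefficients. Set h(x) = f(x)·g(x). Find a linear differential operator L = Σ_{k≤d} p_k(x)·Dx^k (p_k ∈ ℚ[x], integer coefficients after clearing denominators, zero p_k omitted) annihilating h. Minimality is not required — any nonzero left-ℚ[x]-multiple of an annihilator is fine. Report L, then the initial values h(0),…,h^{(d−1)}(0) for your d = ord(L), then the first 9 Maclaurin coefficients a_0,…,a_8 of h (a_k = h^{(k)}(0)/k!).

L = (4 + 8·x + 48·x^2) + (2 + 16·x^2 + 48·x^3)·Dx + (-1 + x - 2·x^2 + 4·x^3 + 8·x^4)·Dx^2  (order 2).
h: a_k = 0, -8, -8, -40/3, -88/3, -408/5, -2104/15, -24184/105, -3576/7, …
ICs: h(0) = 0, h′(0) = -8.

f: a_k = 0, 4, 0, -16/3, 0, 64/5, 0, -256/7, 0, …
g: a_k = -2, -2, -6, -10, -22, -42, -86, -170, -342, …
Sym-product of L_f,L_g gives L₀ (≤ ord 2).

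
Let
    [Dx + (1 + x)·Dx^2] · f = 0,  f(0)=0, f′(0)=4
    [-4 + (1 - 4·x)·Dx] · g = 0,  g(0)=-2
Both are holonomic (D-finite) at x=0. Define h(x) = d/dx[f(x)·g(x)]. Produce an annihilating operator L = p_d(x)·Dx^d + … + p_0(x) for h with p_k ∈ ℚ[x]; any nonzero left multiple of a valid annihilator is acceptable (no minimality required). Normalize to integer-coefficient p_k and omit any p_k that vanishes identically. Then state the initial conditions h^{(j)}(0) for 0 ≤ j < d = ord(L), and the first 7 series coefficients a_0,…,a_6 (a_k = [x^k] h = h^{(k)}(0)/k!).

f: a_k = 0, 4, -2, 4/3, -1, 4/5, -2/3, …
g: a_k = -2, -8, -32, -128, -512, -2048, -8192, …
f·g: L₀ = L_f ⊗_s L_g, ord ≤ 2·1.
Derive L from L₀ (diff closure).
L = 16 + (10 + 20·x)·Dx + (-1 + 3·x + 4·x^2)·Dx^2  (order 2).
h: a_k = -8, -56, -344, -5480/3, -27424/3, -219352/5, -3071048/15, …
ICs: h(0) = -8, h′(0) = -56.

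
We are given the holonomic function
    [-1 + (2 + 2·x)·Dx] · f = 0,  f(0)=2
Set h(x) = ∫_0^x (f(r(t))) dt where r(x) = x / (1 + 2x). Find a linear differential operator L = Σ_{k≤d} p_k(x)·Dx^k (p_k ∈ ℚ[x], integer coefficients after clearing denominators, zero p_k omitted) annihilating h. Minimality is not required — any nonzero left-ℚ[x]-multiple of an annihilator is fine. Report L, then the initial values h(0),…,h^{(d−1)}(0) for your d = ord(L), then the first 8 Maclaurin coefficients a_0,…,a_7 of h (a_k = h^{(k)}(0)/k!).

f: a_k = 2, 1, -1/4, 1/8, -5/64, 7/128, -21/512, 33/1024, …
f∘r: x↦r, Dx↦Dx/r' in L_f ⇒ L₀.
Integrate: L := L₀·Dx.
L = -Dx + (2 + 10·x + 12·x^2)·Dx^2  (order 2).
h: a_k = 0, 2, 1/2, -3/4, 41/32, -757/320, 1181/256, -33645/3584, …
ICs: h(0) = 0, h′(0) = 2.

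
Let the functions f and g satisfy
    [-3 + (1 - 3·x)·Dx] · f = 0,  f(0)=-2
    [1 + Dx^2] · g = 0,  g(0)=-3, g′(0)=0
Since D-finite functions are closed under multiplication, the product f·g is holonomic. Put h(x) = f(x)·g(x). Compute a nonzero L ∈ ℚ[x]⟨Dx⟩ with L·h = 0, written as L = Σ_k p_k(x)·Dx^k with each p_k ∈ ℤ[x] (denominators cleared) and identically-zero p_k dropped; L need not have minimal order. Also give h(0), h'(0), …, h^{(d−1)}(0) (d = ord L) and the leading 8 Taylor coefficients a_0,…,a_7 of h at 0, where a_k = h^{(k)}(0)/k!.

f: a_k = -2, -6, -18, -54, -162, -486, -1458, -4374, …
g: a_k = -3, 0, 3/2, 0, -1/8, 0, 1/240, 0, …
Sym-product of L_f,L_g gives L₀ (≤ ord 2).
L = (-1 + 3·x) + 6·Dx + (-1 + 3·x)·Dx^2  (order 2).
h: a_k = 6, 18, 51, 153, 1837/4, 5511/4, 495989/120, 495989/40, …
ICs: h(0) = 6, h′(0) = 18.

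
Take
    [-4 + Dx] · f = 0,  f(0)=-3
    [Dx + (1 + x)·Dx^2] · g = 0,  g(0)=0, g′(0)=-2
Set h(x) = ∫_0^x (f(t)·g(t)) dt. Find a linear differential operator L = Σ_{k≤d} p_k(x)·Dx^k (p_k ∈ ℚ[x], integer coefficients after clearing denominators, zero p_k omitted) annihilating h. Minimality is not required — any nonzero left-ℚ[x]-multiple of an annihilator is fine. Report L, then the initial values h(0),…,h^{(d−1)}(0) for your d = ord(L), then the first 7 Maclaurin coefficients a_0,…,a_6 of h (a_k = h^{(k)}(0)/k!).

f: a_k = -3, -12, -24, -32, -32, -128/5, -256/15, …
g: a_k = 0, -2, 1, -2/3, 1/2, -2/5, 1/3, …
f·g: L₀ = L_f ⊗_s L_g, ord ≤ 1·2.
Integrate: L := L₀·Dx.
L = (12 + 16·x)·Dx + (-7 - 8·x)·Dx^2 + (1 + x)·Dx^3  (order 3).
h: a_k = 0, 0, 3, 7, 19/2, 93/10, 36/5, …
ICs: h(0) = 0, h′(0) = 0, h′′(0) = 6.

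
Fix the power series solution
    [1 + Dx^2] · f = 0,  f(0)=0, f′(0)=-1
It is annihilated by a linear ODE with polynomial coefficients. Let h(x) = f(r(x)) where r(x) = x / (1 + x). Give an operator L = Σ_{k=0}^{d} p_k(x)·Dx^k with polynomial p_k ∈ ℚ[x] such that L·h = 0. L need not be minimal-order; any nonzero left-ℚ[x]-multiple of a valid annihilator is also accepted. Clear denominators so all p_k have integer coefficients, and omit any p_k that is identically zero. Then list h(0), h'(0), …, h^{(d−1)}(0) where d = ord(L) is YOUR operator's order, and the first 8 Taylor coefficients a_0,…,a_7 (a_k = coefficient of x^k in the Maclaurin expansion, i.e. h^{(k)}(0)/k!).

f: a_k = 0, -1, 0, 1/6, 0, -1/120, 0, 1/5040, …
L₀ from L_f via x↦r, Dx↦r'^{-1}Dx.
L = 1 + (2 + 6·x + 6·x^2 + 2·x^3)·Dx + (1 + 4·x + 6·x^2 + 4·x^3 + x^4)·Dx^2  (order 2).
h: a_k = 0, -1, 1, -5/6, 1/2, -1/120, -5/8, 6931/5040, …
ICs: h(0) = 0, h′(0) = -1.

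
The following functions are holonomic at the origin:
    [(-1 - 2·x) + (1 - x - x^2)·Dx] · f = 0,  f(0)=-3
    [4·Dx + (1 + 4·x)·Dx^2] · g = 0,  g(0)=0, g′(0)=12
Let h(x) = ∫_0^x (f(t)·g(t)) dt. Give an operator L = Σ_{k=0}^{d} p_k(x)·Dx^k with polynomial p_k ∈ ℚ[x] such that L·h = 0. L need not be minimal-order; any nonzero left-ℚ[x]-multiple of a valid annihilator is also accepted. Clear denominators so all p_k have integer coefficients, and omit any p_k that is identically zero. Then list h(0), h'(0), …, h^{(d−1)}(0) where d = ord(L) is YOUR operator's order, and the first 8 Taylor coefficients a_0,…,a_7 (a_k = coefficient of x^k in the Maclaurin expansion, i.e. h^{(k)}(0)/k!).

f: a_k = -3, -3, -6, -9, -15, -24, -39, -63, …
g: a_k = 0, 12, -24, 64, -192, 3072/5, -2048, 49152/7, …
L₀ := L_f ⊗_s L_g (sym. prod.), ord ≤ 2.
Integrate: L := L₀·Dx.
L = (6 + 16·x)·Dx + (-2 + 16·x + 20·x^2)·Dx^2 + (-1 - 3·x + 5·x^2 + 4·x^3)·Dx^3  (order 3).
h: a_k = 0, 0, -18, 12, -48, 84, -1346/5, 24744/35, …
ICs: h(0) = 0, h′(0) = 0, h′′(0) = -36.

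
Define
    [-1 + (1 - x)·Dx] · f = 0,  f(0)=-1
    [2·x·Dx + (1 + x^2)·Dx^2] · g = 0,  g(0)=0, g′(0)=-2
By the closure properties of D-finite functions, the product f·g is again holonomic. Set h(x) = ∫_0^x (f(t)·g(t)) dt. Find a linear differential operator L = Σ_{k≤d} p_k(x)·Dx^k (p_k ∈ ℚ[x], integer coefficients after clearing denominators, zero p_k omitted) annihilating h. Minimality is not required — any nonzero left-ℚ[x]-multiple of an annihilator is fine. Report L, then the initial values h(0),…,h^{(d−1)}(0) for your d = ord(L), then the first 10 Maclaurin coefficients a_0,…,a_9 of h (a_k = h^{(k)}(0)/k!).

L = 2·x·Dx + (2 - 2·x + 4·x^2)·Dx^2 + (-1 + x - x^2 + x^3)·Dx^3  (order 3).
h: a_k = 0, 0, 1, 2/3, 1/3, 4/15, 13/45, 26/105, 19/105, 152/945, …
ICs: h(0) = 0, h′(0) = 0, h′′(0) = 2.

f: a_k = -1, -1, -1, -1, -1, -1, -1, -1, -1, -1, …
g: a_k = 0, -2, 0, 2/3, 0, -2/5, 0, 2/7, 0, -2/9, …
L₀ := L_f ⊗_s L_g (sym. prod.), ord ≤ 2.
∫: right-multiply L₀ by Dx.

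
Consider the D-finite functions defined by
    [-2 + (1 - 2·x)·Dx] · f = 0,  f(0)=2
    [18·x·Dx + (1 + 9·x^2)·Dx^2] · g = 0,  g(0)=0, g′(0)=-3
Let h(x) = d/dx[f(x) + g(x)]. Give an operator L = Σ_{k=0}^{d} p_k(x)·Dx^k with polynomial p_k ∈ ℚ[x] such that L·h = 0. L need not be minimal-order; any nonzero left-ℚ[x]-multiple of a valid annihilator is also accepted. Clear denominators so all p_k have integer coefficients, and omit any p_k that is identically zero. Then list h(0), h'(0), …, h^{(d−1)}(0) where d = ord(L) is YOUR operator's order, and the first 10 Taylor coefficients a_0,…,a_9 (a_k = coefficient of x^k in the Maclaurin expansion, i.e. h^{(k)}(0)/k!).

L = (-36 + 288·x + 972·x^2) + (21 - 36·x + 9·x^2 + 972·x^3)·Dx + (-2 - 5·x - 45·x^3 + 162·x^4)·Dx^2  (order 2).
h: a_k = 1, 16, 75, 128, 77, 768, 3979, 4096, -10467, 20480, …
ICs: h(0) = 1, h′(0) = 16.

f: a_k = 2, 4, 8, 16, 32, 64, 128, 256, 512, 1024, …
g: a_k = 0, -3, 0, 9, 0, -243/5, 0, 2187/7, 0, -2187, …
h₀=f+g: left-lcm gives L₀, ord ≤ 3.
Derive L from L₀ (diff closure).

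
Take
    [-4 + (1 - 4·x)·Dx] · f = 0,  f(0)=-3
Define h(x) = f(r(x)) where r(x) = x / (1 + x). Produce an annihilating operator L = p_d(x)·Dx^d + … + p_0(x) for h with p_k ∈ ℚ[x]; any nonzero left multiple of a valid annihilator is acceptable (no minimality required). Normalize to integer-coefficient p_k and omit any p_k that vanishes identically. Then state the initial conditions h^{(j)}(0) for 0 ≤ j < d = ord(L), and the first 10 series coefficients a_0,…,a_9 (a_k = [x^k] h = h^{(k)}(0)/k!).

L = 4 + (-1 + 2·x + 3·x^2)·Dx  (order 1).
h: a_k = -3, -12, -36, -108, -324, -972, -2916, -8748, -26244, -78732, …
ICs: h(0) = -3.

f: a_k = -3, -12, -48, -192, -768, -3072, -12288, -49152, -196608, -786432, …
L₀ from L_f via x↦r, Dx↦r'^{-1}Dx.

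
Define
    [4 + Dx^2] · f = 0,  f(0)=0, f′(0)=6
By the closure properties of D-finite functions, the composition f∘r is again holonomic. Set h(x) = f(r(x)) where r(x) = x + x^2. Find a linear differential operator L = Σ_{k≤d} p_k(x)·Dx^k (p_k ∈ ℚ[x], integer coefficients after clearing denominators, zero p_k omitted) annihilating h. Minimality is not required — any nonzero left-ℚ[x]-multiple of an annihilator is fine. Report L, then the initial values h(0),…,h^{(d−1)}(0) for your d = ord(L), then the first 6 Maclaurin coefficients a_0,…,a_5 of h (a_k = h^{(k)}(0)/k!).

f: a_k = 0, 6, 0, -4, 0, 4/5, …
Change of var in L_f (x↦r) gives L₀.
L = (4 + 24·x + 48·x^2 + 32·x^3) - 2·Dx + (1 + 2·x)·Dx^2  (order 2).
h: a_k = 0, 6, 6, -4, -12, -56/5, …
ICs: h(0) = 0, h′(0) = 6.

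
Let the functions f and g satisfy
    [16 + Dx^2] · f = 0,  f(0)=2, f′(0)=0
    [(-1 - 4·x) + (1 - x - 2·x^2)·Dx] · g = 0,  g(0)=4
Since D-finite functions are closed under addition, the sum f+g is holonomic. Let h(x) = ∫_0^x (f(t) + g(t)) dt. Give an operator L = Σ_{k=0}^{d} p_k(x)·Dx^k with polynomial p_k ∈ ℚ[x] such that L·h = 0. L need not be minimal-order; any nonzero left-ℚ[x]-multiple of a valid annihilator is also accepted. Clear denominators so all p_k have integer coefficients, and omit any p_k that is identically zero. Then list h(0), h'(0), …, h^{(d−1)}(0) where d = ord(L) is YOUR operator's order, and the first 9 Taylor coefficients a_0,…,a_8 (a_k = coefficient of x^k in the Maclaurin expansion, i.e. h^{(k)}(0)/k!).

L = (-368 - 1408·x + 256·x^2 - 512·x^3 - 2560·x^4 - 2048·x^5)·Dx + (176 - 336·x - 384·x^2 + 1024·x^3 + 384·x^4 - 1536·x^5 - 1024·x^6)·Dx^2 + (-23 - 88·x + 16·x^2 - 32·x^3 - 160·x^4 - 128·x^5)·Dx^3 + (11 - 21·x - 24·x^2 + 64·x^3 + 24·x^4 - 96·x^5 - 64·x^6)·Dx^4  (order 4).
h: a_k = 0, 6, 2, -4/3, 5, 196/15, 14, 7228/315, 85/2, …
ICs: h(0) = 0, h′(0) = 6, h′′(0) = 4, h′′′(0) = -8.

f: a_k = 2, 0, -16, 0, 64/3, 0, -512/45, 0, 1024/315, …
g: a_k = 4, 4, 12, 20, 44, 84, 172, 340, 684, …
Weyl lclm of L_f,L_g ⇒ L₀ (ord ≤ 3).
∫: right-multiply L₀ by Dx.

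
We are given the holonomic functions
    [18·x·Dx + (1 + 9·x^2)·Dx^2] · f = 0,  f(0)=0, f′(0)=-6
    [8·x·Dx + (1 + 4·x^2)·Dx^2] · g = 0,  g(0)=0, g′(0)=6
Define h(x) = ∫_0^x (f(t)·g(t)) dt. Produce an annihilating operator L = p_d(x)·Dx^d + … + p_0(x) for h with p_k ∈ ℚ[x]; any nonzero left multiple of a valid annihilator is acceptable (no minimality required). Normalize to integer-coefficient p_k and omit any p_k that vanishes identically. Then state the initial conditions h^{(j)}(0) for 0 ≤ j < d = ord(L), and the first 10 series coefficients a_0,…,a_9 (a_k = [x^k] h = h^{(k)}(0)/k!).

L = (-864·x - 18720·x^3 - 82944·x^5 + 134784·x^7 + 1119744·x^9)·Dx^2 + (-52 - 3036·x^2 - 33696·x^4 - 72576·x^6 + 471744·x^8 + 1679616·x^10)·Dx^3 + (-104·x - 2072·x^3 - 11232·x^5 + 13968·x^7 + 269568·x^9 + 559872·x^11)·Dx^4 + (-1 - 26·x^2 - 205·x^4 + 7380·x^8 + 33696·x^10 + 46656·x^12)·Dx^5  (order 5).
h: a_k = 0, 0, 0, -12, 0, 156/5, 0, -4212/35, 0, 20228/35, …
ICs: h(0) = 0, h′(0) = 0, h′′(0) = 0, h′′′(0) = -72, h′′′′(0) = 0.

f: a_k = 0, -6, 0, 18, 0, -486/5, 0, 4374/7, 0, -4374, …
g: a_k = 0, 6, 0, -8, 0, 96/5, 0, -384/7, 0, 512/3, …
f·g: L₀ = L_f ⊗_s L_g, ord ≤ 2·2.
Integrate: L := L₀·Dx.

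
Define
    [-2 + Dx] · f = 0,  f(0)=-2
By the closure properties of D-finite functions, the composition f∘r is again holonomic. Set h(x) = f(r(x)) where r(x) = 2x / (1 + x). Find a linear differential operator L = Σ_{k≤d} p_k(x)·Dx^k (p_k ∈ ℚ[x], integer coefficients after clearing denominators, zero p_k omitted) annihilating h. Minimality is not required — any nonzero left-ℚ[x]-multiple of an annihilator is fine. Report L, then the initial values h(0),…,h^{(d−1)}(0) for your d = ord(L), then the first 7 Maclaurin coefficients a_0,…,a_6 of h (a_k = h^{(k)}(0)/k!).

L = -4 + (1 + 2·x + x^2)·Dx  (order 1).
h: a_k = -2, -8, -8, 8/3, 8/3, -56/15, 88/45, …
ICs: h(0) = -2.

f: a_k = -2, -4, -4, -8/3, -4/3, -8/15, -8/45, …
f∘r: x↦r, Dx↦Dx/r' in L_f ⇒ L₀.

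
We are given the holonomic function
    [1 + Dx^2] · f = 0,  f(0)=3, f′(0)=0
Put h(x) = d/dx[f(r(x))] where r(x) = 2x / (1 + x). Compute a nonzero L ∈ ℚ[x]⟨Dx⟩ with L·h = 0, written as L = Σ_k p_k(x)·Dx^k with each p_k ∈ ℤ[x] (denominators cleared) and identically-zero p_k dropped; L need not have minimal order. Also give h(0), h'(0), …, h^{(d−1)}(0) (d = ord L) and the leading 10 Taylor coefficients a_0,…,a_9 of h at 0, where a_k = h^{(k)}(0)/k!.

L = (10 + 12·x + 6·x^2) + (6 + 18·x + 18·x^2 + 6·x^3)·Dx + (1 + 4·x + 6·x^2 + 4·x^3 + x^4)·Dx^2  (order 2).
h: a_k = 0, -12, 36, -64, 80, -308/5, -84/5, 18832/105, -15504/35, 766252/945, …
ICs: h(0) = 0, h′(0) = -12.

f: a_k = 3, 0, -3/2, 0, 1/8, 0, -1/240, 0, 1/13440, 0, …
Substitute x→r, Dx→(1/r')Dx; clear ⇒ L₀.
h₀' ⇒ L via d/dx closure of L₀.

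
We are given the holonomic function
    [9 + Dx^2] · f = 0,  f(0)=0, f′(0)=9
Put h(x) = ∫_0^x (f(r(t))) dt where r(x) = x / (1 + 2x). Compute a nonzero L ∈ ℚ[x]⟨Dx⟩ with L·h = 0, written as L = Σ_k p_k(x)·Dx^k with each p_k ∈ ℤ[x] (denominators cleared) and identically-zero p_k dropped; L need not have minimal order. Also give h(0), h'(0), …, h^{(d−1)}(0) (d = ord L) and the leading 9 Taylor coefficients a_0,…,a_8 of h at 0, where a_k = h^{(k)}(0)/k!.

f: a_k = 0, 9, 0, -27/2, 0, 243/40, 0, -729/560, 0, …
Substitute x→r, Dx→(1/r')Dx; clear ⇒ L₀.
∫: right-multiply L₀ by Dx.
L = 9·Dx + (4 + 24·x + 48·x^2 + 32·x^3)·Dx^2 + (1 + 8·x + 24·x^2 + 32·x^3 + 16·x^4)·Dx^3  (order 3).
h: a_k = 0, 0, 9/2, -6, 45/8, 9/5, -2319/80, 2925/28, -1288449/4480, …
ICs: h(0) = 0, h′(0) = 0, h′′(0) = 9.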